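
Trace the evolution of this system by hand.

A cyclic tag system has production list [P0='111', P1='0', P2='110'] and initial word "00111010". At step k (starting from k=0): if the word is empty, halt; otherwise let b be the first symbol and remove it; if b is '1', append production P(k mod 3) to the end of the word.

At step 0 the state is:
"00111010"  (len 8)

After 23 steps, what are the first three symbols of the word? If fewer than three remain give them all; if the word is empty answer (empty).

111

0) "00111010"  (len 8)
1) "0111010"  (len 7)
2) "111010"  (len 6)
3) "11010110"  (len 8)
4) "1010110111"  (len 10)
5) "0101101110"  (len 10)
6) "101101110"  (len 9)
7) "01101110111"  (len 11)
8) "1101110111"  (len 10)
9) "101110111110"  (len 12)
10) "01110111110111"  (len 14)
11) "1110111110111"  (len 13)
12) "110111110111110"  (len 15)
13) "10111110111110111"  (len 17)
14) "01111101111101110"  (len 17)
15) "1111101111101110"  (len 16)
16) "111101111101110111"  (len 18)
17) "111011111011101110"  (len 18)
18) "11011111011101110110"  (len 20)
19) "1011111011101110110111"  (len 22)
20) "0111110111011101101110"  (len 22)
21) "111110111011101101110"  (len 21)
22) "11110111011101101110111"  (len 23)
23) "11101110111011011101110"  (len 23)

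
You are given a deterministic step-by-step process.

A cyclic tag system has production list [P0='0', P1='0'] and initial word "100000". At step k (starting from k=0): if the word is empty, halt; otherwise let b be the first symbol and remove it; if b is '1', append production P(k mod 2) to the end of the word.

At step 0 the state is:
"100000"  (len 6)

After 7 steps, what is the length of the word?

0) "100000"  (len 6)
1) "000000"  (len 6)
2) "00000"  (len 5)
3) "0000"  (len 4)
4) "000"  (len 3)
5) "00"  (len 2)
6) "0"  (len 1)
7) (halted — word empty)

0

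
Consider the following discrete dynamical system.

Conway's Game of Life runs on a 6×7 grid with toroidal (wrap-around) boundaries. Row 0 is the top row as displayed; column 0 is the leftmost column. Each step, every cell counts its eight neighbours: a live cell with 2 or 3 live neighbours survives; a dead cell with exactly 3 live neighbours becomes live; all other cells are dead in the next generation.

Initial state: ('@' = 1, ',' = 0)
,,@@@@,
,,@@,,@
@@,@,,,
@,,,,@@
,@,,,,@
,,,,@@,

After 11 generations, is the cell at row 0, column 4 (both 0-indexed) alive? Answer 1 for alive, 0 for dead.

step 0: ,,@@@@,
,,@@,,@
@@,@,,,
@,,,,@@
,@,,,,@
,,,,@@,
step 1: ,,@,,,@
@,,,,@@
,@,@@@,
,,@,,@,
,,,,@,,
,,@,,,@
step 2: ,@,,,,,
@@@@,,,
@@@@,,,
,,@,,@,
,,,@,@,
,,,@,@,
step 3: @@,@@,,
,,,@,,,
@,,,@,@
,,,,,,@
,,@@,@@
,,@,,,,
step 4: ,@,@@,,
,@@@,@@
@,,,,@@
,,,@@,,
,,@@,@@
@,,,,@@
step 5: ,@,@,,,
,@,@,,,
@@,,,,,
@,@@,,,
@,@@,,,
@@,,,,,
step 6: ,@,,,,,
,@,,,,,
@,,@,,,
@,,@,,@
@,,@,,@
@,,@,,,
step 7: @@@,,,,
@@@,,,,
@@@,,,@
,@@@@,,
,@@@@,,
@@@,,,@
step 8: ,,,@,,,
,,,@,,,
,,,,,,@
,,,,@@,
,,,,@@,
,,,,,,@
step 9: ,,,,,,,
,,,,,,,
,,,,@@,
,,,,@,@
,,,,@,@
,,,,@@,
step 10: ,,,,,,,
,,,,,,,
,,,,@@,
,,,@@,@
,,,@@,@
,,,,@@,
step 11: ,,,,,,,
,,,,,,,
,,,@@@,
,,,,,,@
,,,,,,@
,,,@@@,

0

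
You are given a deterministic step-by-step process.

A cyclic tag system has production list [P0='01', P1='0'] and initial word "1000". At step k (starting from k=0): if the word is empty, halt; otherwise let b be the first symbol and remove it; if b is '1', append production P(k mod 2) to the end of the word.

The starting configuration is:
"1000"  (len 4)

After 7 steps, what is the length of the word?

[0] "1000"  (len 4)
[1] "00001"  (len 5)
[2] "0001"  (len 4)
[3] "001"  (len 3)
[4] "01"  (len 2)
[5] "1"  (len 1)
[6] "0"  (len 1)
[7] (halted — word empty)

0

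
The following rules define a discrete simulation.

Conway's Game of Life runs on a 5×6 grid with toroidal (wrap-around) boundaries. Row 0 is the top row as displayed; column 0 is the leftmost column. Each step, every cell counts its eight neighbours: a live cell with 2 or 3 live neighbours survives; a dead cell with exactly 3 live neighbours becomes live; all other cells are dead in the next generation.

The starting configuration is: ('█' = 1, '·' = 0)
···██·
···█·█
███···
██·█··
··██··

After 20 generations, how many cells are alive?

10

step 0: ···██·
···█·█
███···
██·█··
··██··
step 1: ······
██·█·█
···███
█··█··
·█····
step 2: ·██···
█·██·█
·█·█··
█·██·█
······
step 3: ████··
█··██·
······
█████·
█··█··
step 4: █·····
█··███
█·····
██████
······
step 5: █···█·
██··█·
······
██████
··███·
step 6: █·█·█·
██····
······
██···█
······
step 7: █····█
██···█
·····█
█·····
······
step 8: ·█···█
·█··█·
·█···█
······
█····█
step 9: ·█··██
·██·██
█·····
·····█
█····█
step 10: ·███··
·████·
██··█·
·····█
······
step 11: ·█··█·
····██
██··█·
█····█
··█···
step 12: ···███
·█·██·
·█··█·
█····█
██···█
step 13: ·█·█··
█·····
·████·
····█·
·█····
step 14: ███···
█···█·
·█████
·█··█·
··█···
step 15: █·██·█
····█·
·██···
██··██
█·██··
step 16: █·█··█
█···██
·████·
····██
······
step 17: ██··█·
······
·██···
··█·██
█···█·
step 18: ██····
█·█···
·███··
█·█·██
█···█·
step 19: █·····
█··█··
····█·
█·█·█·
···██·
step 20: ···███
·····█
·█··█·
····█·
·█·██·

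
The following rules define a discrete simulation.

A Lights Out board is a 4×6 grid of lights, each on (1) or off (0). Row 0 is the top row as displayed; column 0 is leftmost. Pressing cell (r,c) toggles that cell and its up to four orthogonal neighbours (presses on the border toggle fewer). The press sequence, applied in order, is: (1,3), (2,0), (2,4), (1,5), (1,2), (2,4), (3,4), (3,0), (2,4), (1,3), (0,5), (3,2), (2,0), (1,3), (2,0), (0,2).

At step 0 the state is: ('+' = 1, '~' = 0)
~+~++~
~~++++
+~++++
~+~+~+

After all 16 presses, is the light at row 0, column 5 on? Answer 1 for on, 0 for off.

0

gen 0: ~+~++~
~~++++
+~++++
~+~+~+
gen 1: ~+~~+~
~~~~~+
+~+~++
~+~+~+
gen 2: ~+~~+~
+~~~~+
~++~++
++~+~+
gen 3: ~+~~+~
+~~~++
~+++~~
++~+++
gen 4: ~+~~++
+~~~~~
~+++~+
++~+++
gen 5: ~++~++
++++~~
~+~+~+
++~+++
gen 6: ~++~++
+++++~
~+~~+~
++~+~+
gen 7: ~++~++
+++++~
~+~~~~
++~~+~
gen 8: ~++~++
+++++~
++~~~~
~~~~+~
gen 9: ~++~++
++++~~
++~+++
~~~~~~
gen 10: ~+++++
++~~+~
++~~++
~~~~~~
gen 11: ~+++~~
++~~++
++~~++
~~~~~~
gen 12: ~+++~~
++~~++
+++~++
~+++~~
gen 13: ~+++~~
~+~~++
~~+~++
++++~~
gen 14: ~++~~~
~+++~+
~~++++
++++~~
gen 15: ~++~~~
++++~+
++++++
~+++~~
gen 16: ~~~+~~
++~+~+
++++++
~+++~~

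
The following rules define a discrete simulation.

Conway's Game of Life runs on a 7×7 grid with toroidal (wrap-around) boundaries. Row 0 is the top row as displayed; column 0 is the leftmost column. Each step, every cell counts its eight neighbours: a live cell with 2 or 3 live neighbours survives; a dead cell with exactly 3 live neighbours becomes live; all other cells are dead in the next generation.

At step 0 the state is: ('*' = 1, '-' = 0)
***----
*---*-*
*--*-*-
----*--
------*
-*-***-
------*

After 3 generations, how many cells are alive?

14

t=0: ***----
*---*-*
*--*-*-
----*--
------*
-*-***-
------*
t=1: -*---*-
--****-
*--*-*-
----***
---*---
*---***
---****
t=2: -------
-***-*-
--*----
---*-**
*--*---
*------
---*---
t=3: ---**--
-***---
-*---**
--***-*
*---*--
-------
-------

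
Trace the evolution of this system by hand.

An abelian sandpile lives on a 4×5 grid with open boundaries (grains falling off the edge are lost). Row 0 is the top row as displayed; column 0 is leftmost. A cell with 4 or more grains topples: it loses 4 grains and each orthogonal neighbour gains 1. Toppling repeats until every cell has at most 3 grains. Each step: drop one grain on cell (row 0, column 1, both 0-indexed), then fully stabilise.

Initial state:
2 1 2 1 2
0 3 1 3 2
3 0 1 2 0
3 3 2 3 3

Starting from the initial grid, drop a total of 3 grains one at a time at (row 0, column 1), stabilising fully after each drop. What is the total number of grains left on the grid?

39

0) 2 1 2 1 2
0 3 1 3 2
3 0 1 2 0
3 3 2 3 3
1) 2 2 2 1 2
0 3 1 3 2
3 0 1 2 0
3 3 2 3 3
2) 2 3 2 1 2
0 3 1 3 2
3 0 1 2 0
3 3 2 3 3
3) 3 1 3 1 2
1 0 2 3 2
3 1 1 2 0
3 3 2 3 3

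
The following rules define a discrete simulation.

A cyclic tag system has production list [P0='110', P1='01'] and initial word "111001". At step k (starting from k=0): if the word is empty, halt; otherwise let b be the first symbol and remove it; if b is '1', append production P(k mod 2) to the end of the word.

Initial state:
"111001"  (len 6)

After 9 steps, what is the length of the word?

0) "111001"  (len 6)
1) "11001110"  (len 8)
2) "100111001"  (len 9)
3) "00111001110"  (len 11)
4) "0111001110"  (len 10)
5) "111001110"  (len 9)
6) "1100111001"  (len 10)
7) "100111001110"  (len 12)
8) "0011100111001"  (len 13)
9) "011100111001"  (len 12)

12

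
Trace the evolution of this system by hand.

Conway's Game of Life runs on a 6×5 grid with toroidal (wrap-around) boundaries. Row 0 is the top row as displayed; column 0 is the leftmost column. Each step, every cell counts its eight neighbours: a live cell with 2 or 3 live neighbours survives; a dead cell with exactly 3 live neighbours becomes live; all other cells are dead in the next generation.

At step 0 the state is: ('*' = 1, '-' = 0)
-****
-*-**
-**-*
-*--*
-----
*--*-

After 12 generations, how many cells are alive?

[0] -****
-*-**
-**-*
-*--*
-----
*--*-
[1] -*---
-----
-*--*
-***-
*---*
**-*-
[2] ***--
*----
**-*-
-***-
-----
-**--
[3] *-*--
-----
*--*-
**-**
---*-
*-*--
[4] -----
-*--*
****-
**-*-
---*-
--***
[5] *-*-*
-*-**
---*-
*--*-
**---
--***
[6] -----
-*---
*--*-
***--
**---
--*--
[7] -----
-----
*---*
--*--
*----
-*---
[8] -----
-----
-----
**--*
-*---
-----
[9] -----
-----
*----
**---
-*---
-----
[10] -----
-----
**---
**---
**---
-----
[11] -----
-----
**---
--*-*
**---
-----
[12] -----
-----
**---
--*-*
**---
-----

6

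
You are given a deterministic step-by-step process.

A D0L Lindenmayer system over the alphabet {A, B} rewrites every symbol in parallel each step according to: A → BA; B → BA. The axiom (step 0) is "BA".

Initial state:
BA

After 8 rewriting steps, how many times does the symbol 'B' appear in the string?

0) BA
1) BABA
2) BABABABA
3) BABABABABABABABA
4) BABABABABABABABABABABABABABABABA
5) BABABABABABABABABABABABABABABABABABABABABABABABABABABABABABABABA
6) BABABABABABABABABABABABABABABABABABABABABABABABABABABABABA…BABABABABABABABABABABABABABABABABABABABABABABABABABABABABA  (len 128)
7) BABABABABABABABABABABABABABABABABABABABABABABABABABABABABA…BABABABABABABABABABABABABABABABABABABABABABABABABABABABABA  (len 256)
8) BABABABABABABABABABABABABABABABABABABABABABABABABABABABABA…BABABABABABABABABABABABABABABABABABABABABABABABABABABABABA  (len 512)

256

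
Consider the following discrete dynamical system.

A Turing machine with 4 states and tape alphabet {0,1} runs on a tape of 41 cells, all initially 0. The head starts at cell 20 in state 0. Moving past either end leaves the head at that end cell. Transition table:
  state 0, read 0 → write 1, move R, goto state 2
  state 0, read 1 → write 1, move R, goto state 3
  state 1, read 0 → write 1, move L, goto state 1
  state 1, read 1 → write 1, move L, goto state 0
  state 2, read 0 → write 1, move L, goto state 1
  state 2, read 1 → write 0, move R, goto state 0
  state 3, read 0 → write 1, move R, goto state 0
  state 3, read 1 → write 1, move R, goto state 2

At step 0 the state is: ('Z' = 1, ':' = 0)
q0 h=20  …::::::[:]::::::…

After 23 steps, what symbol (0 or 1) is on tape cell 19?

gen 0: q0 h=20  …::::::[:]::::::…
gen 1: q2 h=21  …:::::Z[:]::::::…
gen 2: q1 h=20  …::::::[Z]Z:::::…
gen 3: q0 h=19  …::::::[:]ZZ::::…
gen 4: q2 h=20  …:::::Z[Z]Z:::::…
gen 5: q0 h=21  …::::Z:[Z]::::::…
gen 6: q3 h=22  …:::Z:Z[:]::::::…
gen 7: q0 h=23  …::Z:ZZ[:]::::::…
gen 8: q2 h=24  …:Z:ZZZ[:]::::::…
gen 9: q1 h=23  …::Z:ZZ[Z]Z:::::…
gen 10: q0 h=22  …:::Z:Z[Z]ZZ::::…
gen 11: q3 h=23  …::Z:ZZ[Z]Z:::::…
gen 12: q2 h=24  …:Z:ZZZ[Z]::::::…
gen 13: q0 h=25  …Z:ZZZ:[:]::::::…
gen 14: q2 h=26  …:ZZZ:Z[:]::::::…
gen 15: q1 h=25  …Z:ZZZ:[Z]Z:::::…
gen 16: q0 h=24  …:Z:ZZZ[:]ZZ::::…
gen 17: q2 h=25  …Z:ZZZZ[Z]Z:::::…
gen 18: q0 h=26  …:ZZZZ:[Z]::::::…
gen 19: q3 h=27  …ZZZZ:Z[:]::::::…
gen 20: q0 h=28  …ZZZ:ZZ[:]::::::…
gen 21: q2 h=29  …ZZ:ZZZ[:]::::::…
gen 22: q1 h=28  …ZZZ:ZZ[Z]Z:::::…
gen 23: q0 h=27  …ZZZZ:Z[Z]ZZ::::…

1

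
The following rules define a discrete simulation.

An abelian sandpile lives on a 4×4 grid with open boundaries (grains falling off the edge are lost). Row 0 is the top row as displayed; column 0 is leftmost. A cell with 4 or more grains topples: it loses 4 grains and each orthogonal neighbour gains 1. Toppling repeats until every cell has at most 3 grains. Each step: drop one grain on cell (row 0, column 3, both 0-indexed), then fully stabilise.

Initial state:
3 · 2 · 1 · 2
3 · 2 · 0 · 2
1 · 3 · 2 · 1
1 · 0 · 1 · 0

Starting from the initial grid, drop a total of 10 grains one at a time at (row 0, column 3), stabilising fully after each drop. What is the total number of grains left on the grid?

step 0: 3 · 2 · 1 · 2
3 · 2 · 0 · 2
1 · 3 · 2 · 1
1 · 0 · 1 · 0
step 1: 3 · 2 · 1 · 3
3 · 2 · 0 · 2
1 · 3 · 2 · 1
1 · 0 · 1 · 0
step 2: 3 · 2 · 2 · 0
3 · 2 · 0 · 3
1 · 3 · 2 · 1
1 · 0 · 1 · 0
step 3: 3 · 2 · 2 · 1
3 · 2 · 0 · 3
1 · 3 · 2 · 1
1 · 0 · 1 · 0
step 4: 3 · 2 · 2 · 2
3 · 2 · 0 · 3
1 · 3 · 2 · 1
1 · 0 · 1 · 0
step 5: 3 · 2 · 2 · 3
3 · 2 · 0 · 3
1 · 3 · 2 · 1
1 · 0 · 1 · 0
step 6: 3 · 2 · 3 · 1
3 · 2 · 1 · 0
1 · 3 · 2 · 2
1 · 0 · 1 · 0
step 7: 3 · 2 · 3 · 2
3 · 2 · 1 · 0
1 · 3 · 2 · 2
1 · 0 · 1 · 0
step 8: 3 · 2 · 3 · 3
3 · 2 · 1 · 0
1 · 3 · 2 · 2
1 · 0 · 1 · 0
step 9: 3 · 3 · 0 · 1
3 · 2 · 2 · 1
1 · 3 · 2 · 2
1 · 0 · 1 · 0
step 10: 3 · 3 · 0 · 2
3 · 2 · 2 · 1
1 · 3 · 2 · 2
1 · 0 · 1 · 0

26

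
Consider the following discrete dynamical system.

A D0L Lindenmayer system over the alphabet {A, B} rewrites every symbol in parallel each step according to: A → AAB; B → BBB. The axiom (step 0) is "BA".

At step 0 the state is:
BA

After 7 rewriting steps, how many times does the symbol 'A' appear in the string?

128

t=0: BA
t=1: BBBAAB
t=2: BBBBBBBBBAABAABBBB
t=3: BBBBBBBBBBBBBBBBBBBBBBBBBBBAABAABBBBAABAABBBBBBBBBBBBB
t=4: BBBBBBBBBBBBBBBBBBBBBBBBBBBBBBBBBBBBBBBBBBBBBBBBBBBBBBBBBB…BBBBAABAABBBBAABAABBBBBBBBBBBBBBBBBBBBBBBBBBBBBBBBBBBBBBBB  (len 162)
t=5: BBBBBBBBBBBBBBBBBBBBBBBBBBBBBBBBBBBBBBBBBBBBBBBBBBBBBBBBBB…BBBBBBBBBBBBBBBBBBBBBBBBBBBBBBBBBBBBBBBBBBBBBBBBBBBBBBBBBB  (len 486)
t=6: BBBBBBBBBBBBBBBBBBBBBBBBBBBBBBBBBBBBBBBBBBBBBBBBBBBBBBBBBB…BBBBBBBBBBBBBBBBBBBBBBBBBBBBBBBBBBBBBBBBBBBBBBBBBBBBBBBBBB  (len 1458)
t=7: BBBBBBBBBBBBBBBBBBBBBBBBBBBBBBBBBBBBBBBBBBBBBBBBBBBBBBBBBB…BBBBBBBBBBBBBBBBBBBBBBBBBBBBBBBBBBBBBBBBBBBBBBBBBBBBBBBBBB  (len 4374)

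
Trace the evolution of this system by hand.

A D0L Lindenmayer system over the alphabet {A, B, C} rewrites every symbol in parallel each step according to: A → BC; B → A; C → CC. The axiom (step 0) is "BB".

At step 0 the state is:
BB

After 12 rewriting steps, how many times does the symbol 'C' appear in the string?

0) BB
1) AA
2) BCBC
3) ACCACC
4) BCCCCCBCCCCC
5) ACCCCCCCCCCACCCCCCCCCC
6) BCCCCCCCCCCCCCCCCCCCCCBCCCCCCCCCCCCCCCCCCCCC
7) ACCCCCCCCCCCCCCCCCCCCCCCCCCCCCCCCCCCCCCCCCCACCCCCCCCCCCCCCCCCCCCCCCCCCCCCCCCCCCCCCCCCC
8) BCCCCCCCCCCCCCCCCCCCCCCCCCCCCCCCCCCCCCCCCCCCCCCCCCCCCCCCCC…CCCCCCCCCCCCCCCCCCCCCCCCCCCCCCCCCCCCCCCCCCCCCCCCCCCCCCCCCC  (len 172)
9) ACCCCCCCCCCCCCCCCCCCCCCCCCCCCCCCCCCCCCCCCCCCCCCCCCCCCCCCCC…CCCCCCCCCCCCCCCCCCCCCCCCCCCCCCCCCCCCCCCCCCCCCCCCCCCCCCCCCC  (len 342)
10) BCCCCCCCCCCCCCCCCCCCCCCCCCCCCCCCCCCCCCCCCCCCCCCCCCCCCCCCCC…CCCCCCCCCCCCCCCCCCCCCCCCCCCCCCCCCCCCCCCCCCCCCCCCCCCCCCCCCC  (len 684)
11) ACCCCCCCCCCCCCCCCCCCCCCCCCCCCCCCCCCCCCCCCCCCCCCCCCCCCCCCCC…CCCCCCCCCCCCCCCCCCCCCCCCCCCCCCCCCCCCCCCCCCCCCCCCCCCCCCCCCC  (len 1366)
12) BCCCCCCCCCCCCCCCCCCCCCCCCCCCCCCCCCCCCCCCCCCCCCCCCCCCCCCCCC…CCCCCCCCCCCCCCCCCCCCCCCCCCCCCCCCCCCCCCCCCCCCCCCCCCCCCCCCCC  (len 2732)

2730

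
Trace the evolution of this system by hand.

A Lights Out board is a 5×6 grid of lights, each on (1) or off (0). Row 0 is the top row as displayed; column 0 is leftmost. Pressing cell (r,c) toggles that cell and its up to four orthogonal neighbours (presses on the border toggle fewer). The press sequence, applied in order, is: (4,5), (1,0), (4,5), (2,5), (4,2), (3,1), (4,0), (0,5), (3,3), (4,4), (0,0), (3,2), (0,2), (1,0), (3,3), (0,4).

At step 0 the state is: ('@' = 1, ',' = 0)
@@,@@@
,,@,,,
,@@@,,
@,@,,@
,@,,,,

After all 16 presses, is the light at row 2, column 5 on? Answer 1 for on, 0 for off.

t=0: @@,@@@
,,@,,,
,@@@,,
@,@,,@
,@,,,,
t=1: @@,@@@
,,@,,,
,@@@,,
@,@,,,
,@,,@@
t=2: ,@,@@@
@@@,,,
@@@@,,
@,@,,,
,@,,@@
t=3: ,@,@@@
@@@,,,
@@@@,,
@,@,,@
,@,,,,
t=4: ,@,@@@
@@@,,@
@@@@@@
@,@,,,
,@,,,,
t=5: ,@,@@@
@@@,,@
@@@@@@
@,,,,,
,,@@,,
t=6: ,@,@@@
@@@,,@
@,@@@@
,@@,,,
,@@@,,
t=7: ,@,@@@
@@@,,@
@,@@@@
@@@,,,
@,@@,,
t=8: ,@,@,,
@@@,,,
@,@@@@
@@@,,,
@,@@,,
t=9: ,@,@,,
@@@,,,
@,@,@@
@@,@@,
@,@,,,
t=10: ,@,@,,
@@@,,,
@,@,@@
@@,@,,
@,@@@@
t=11: @,,@,,
,@@,,,
@,@,@@
@@,@,,
@,@@@@
t=12: @,,@,,
,@@,,,
@,,,@@
@,@,,,
@,,@@@
t=13: @@@,,,
,@,,,,
@,,,@@
@,@,,,
@,,@@@
t=14: ,@@,,,
@,,,,,
,,,,@@
@,@,,,
@,,@@@
t=15: ,@@,,,
@,,,,,
,,,@@@
@,,@@,
@,,,@@
t=16: ,@@@@@
@,,,@,
,,,@@@
@,,@@,
@,,,@@

1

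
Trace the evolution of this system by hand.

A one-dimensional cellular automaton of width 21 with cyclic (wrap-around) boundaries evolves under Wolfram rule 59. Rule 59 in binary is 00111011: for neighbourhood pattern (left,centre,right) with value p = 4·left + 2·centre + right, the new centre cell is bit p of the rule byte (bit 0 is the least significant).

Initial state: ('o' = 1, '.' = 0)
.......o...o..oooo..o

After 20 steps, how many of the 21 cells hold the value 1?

10

0) .......o...o..oooo..o
1) ooooooo.ooo.ooo...oo.
2) o......oo..oo..oooo.o
3) .ooooooo.ooo.ooo...oo
4) oo......oo..oo..oooo.
5) o.ooooooo.ooo.ooo...o
6) .oo......oo..oo..oooo
7) oo.ooooooo.ooo.ooo...
8) o.oo......oo..oo..ooo
9) .oo.ooooooo.ooo.ooo..
10) oo.oo......oo..oo..oo
11) ..oo.ooooooo.ooo.ooo.
12) ooo.oo......oo..oo..o
13) ...oo.ooooooo.ooo.ooo
14) oooo.oo......oo..oo..
15) o...oo.ooooooo.ooo.oo
16) .oooo.oo......oo..oo.
17) oo...oo.ooooooo.ooo.o
18) ..oooo.oo......oo..oo
19) ooo...oo.ooooooo.ooo.
20) o..oooo.oo......oo..o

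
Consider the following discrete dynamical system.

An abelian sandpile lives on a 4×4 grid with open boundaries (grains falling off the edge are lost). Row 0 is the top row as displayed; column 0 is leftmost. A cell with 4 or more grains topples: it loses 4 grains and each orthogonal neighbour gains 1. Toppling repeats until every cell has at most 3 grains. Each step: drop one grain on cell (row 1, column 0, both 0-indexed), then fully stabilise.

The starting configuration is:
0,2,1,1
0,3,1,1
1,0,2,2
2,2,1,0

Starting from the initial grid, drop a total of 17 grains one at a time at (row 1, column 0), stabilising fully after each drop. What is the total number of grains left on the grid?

27

t=0: 0,2,1,1
0,3,1,1
1,0,2,2
2,2,1,0
t=1: 0,2,1,1
1,3,1,1
1,0,2,2
2,2,1,0
t=2: 0,2,1,1
2,3,1,1
1,0,2,2
2,2,1,0
t=3: 0,2,1,1
3,3,1,1
1,0,2,2
2,2,1,0
t=4: 1,3,1,1
1,0,2,1
2,1,2,2
2,2,1,0
t=5: 1,3,1,1
2,0,2,1
2,1,2,2
2,2,1,0
t=6: 1,3,1,1
3,0,2,1
2,1,2,2
2,2,1,0
t=7: 2,3,1,1
0,1,2,1
3,1,2,2
2,2,1,0
t=8: 2,3,1,1
1,1,2,1
3,1,2,2
2,2,1,0
t=9: 2,3,1,1
2,1,2,1
3,1,2,2
2,2,1,0
t=10: 2,3,1,1
3,1,2,1
3,1,2,2
2,2,1,0
t=11: 3,3,1,1
1,2,2,1
0,2,2,2
3,2,1,0
t=12: 3,3,1,1
2,2,2,1
0,2,2,2
3,2,1,0
t=13: 3,3,1,1
3,2,2,1
0,2,2,2
3,2,1,0
t=14: 1,1,2,1
2,0,3,1
1,3,2,2
3,2,1,0
t=15: 1,1,2,1
3,0,3,1
1,3,2,2
3,2,1,0
t=16: 2,1,2,1
0,1,3,1
2,3,2,2
3,2,1,0
t=17: 2,1,2,1
1,1,3,1
2,3,2,2
3,2,1,0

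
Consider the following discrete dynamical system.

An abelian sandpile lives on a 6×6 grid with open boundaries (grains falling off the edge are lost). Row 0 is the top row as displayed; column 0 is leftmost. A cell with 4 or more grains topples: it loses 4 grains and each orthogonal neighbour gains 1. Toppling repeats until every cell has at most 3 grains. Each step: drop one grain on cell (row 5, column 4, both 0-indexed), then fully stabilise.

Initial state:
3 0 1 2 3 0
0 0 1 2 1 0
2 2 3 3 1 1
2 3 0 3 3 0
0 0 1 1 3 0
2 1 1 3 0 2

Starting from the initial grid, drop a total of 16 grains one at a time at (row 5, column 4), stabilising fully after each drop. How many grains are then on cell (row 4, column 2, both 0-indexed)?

2

k=0  3 0 1 2 3 0
0 0 1 2 1 0
2 2 3 3 1 1
2 3 0 3 3 0
0 0 1 1 3 0
2 1 1 3 0 2
k=1  3 0 1 2 3 0
0 0 1 2 1 0
2 2 3 3 1 1
2 3 0 3 3 0
0 0 1 1 3 0
2 1 1 3 1 2
k=2  3 0 1 2 3 0
0 0 1 2 1 0
2 2 3 3 1 1
2 3 0 3 3 0
0 0 1 1 3 0
2 1 1 3 2 2
k=3  3 0 1 2 3 0
0 0 1 2 1 0
2 2 3 3 1 1
2 3 0 3 3 0
0 0 1 1 3 0
2 1 1 3 3 2
k=4  3 0 1 2 3 0
0 0 2 3 1 0
2 3 0 1 3 1
2 3 2 2 1 1
0 0 2 0 2 1
2 1 2 1 2 3
k=5  3 0 1 2 3 0
0 0 2 3 1 0
2 3 0 1 3 1
2 3 2 2 1 1
0 0 2 0 2 1
2 1 2 1 3 3
k=6  3 0 1 2 3 0
0 0 2 3 1 0
2 3 0 1 3 1
2 3 2 2 1 1
0 0 2 0 3 2
2 1 2 2 1 0
k=7  3 0 1 2 3 0
0 0 2 3 1 0
2 3 0 1 3 1
2 3 2 2 1 1
0 0 2 0 3 2
2 1 2 2 2 0
k=8  3 0 1 2 3 0
0 0 2 3 1 0
2 3 0 1 3 1
2 3 2 2 1 1
0 0 2 0 3 2
2 1 2 2 3 0
k=9  3 0 1 2 3 0
0 0 2 3 1 0
2 3 0 1 3 1
2 3 2 2 2 1
0 0 2 1 0 3
2 1 2 3 1 1
k=10  3 0 1 2 3 0
0 0 2 3 1 0
2 3 0 1 3 1
2 3 2 2 2 1
0 0 2 1 0 3
2 1 2 3 2 1
k=11  3 0 1 2 3 0
0 0 2 3 1 0
2 3 0 1 3 1
2 3 2 2 2 1
0 0 2 1 0 3
2 1 2 3 3 1
k=12  3 0 1 2 3 0
0 0 2 3 1 0
2 3 0 1 3 1
2 3 2 2 2 1
0 0 2 2 1 3
2 1 3 0 1 2
k=13  3 0 1 2 3 0
0 0 2 3 1 0
2 3 0 1 3 1
2 3 2 2 2 1
0 0 2 2 1 3
2 1 3 0 2 2
k=14  3 0 1 2 3 0
0 0 2 3 1 0
2 3 0 1 3 1
2 3 2 2 2 1
0 0 2 2 1 3
2 1 3 0 3 2
k=15  3 0 1 2 3 0
0 0 2 3 1 0
2 3 0 1 3 1
2 3 2 2 2 1
0 0 2 2 2 3
2 1 3 1 0 3
k=16  3 0 1 2 3 0
0 0 2 3 1 0
2 3 0 1 3 1
2 3 2 2 2 1
0 0 2 2 2 3
2 1 3 1 1 3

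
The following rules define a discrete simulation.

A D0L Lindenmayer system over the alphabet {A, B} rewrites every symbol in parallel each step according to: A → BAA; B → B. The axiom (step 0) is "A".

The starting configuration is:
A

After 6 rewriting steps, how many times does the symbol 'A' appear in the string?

step 0: A
step 1: BAA
step 2: BBAABAA
step 3: BBBAABAABBAABAA
step 4: BBBBAABAABBAABAABBBAABAABBAABAA
step 5: BBBBBAABAABBAABAABBBAABAABBAABAABBBBAABAABBAABAABBBAABAABBAABAA
step 6: BBBBBBAABAABBAABAABBBAABAABBAABAABBBBAABAABBAABAABBBAABAAB…AABAABBAABAABBBAABAABBAABAABBBBAABAABBAABAABBBAABAABBAABAA  (len 127)

64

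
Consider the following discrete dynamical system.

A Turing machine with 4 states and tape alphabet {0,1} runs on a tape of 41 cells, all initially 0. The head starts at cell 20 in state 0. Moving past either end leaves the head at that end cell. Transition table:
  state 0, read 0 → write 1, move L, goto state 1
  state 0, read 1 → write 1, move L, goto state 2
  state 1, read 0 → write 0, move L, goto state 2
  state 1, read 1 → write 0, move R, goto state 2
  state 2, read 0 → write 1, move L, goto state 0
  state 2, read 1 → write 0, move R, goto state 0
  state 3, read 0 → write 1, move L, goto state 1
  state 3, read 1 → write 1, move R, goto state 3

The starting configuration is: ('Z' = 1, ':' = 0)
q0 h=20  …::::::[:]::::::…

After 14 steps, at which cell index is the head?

6

0) q0 h=20  …::::::[:]::::::…
1) q1 h=19  …::::::[:]Z:::::…
2) q2 h=18  …::::::[:]:Z::::…
3) q0 h=17  …::::::[:]Z:Z:::…
4) q1 h=16  …::::::[:]ZZ:Z::…
5) q2 h=15  …::::::[:]:ZZ:Z:…
6) q0 h=14  …::::::[:]Z:ZZ:Z…
7) q1 h=13  …::::::[:]ZZ:ZZ:…
8) q2 h=12  …::::::[:]:ZZ:ZZ…
9) q0 h=11  …::::::[:]Z:ZZ:Z…
10) q1 h=10  …::::::[:]ZZ:ZZ:…
11) q2 h= 9  …::::::[:]:ZZ:ZZ…
12) q0 h= 8  …::::::[:]Z:ZZ:Z…
13) q1 h= 7  …::::::[:]ZZ:ZZ:…
14) q2 h= 6  |::::::[:]:ZZ:ZZ…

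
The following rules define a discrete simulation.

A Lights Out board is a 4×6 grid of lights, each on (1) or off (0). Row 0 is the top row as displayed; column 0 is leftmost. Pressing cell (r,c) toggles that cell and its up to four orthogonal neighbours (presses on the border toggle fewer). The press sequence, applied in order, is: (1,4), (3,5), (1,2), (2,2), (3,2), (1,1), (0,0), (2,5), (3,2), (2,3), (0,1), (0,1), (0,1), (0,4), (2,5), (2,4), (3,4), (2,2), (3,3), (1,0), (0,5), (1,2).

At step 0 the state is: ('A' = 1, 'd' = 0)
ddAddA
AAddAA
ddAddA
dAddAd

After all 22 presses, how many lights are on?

0) ddAddA
AAddAA
ddAddA
dAddAd
1) ddAdAA
AAdAdd
ddAdAA
dAddAd
2) ddAdAA
AAdAdd
ddAdAd
dAdddA
3) ddddAA
AdAddd
ddddAd
dAdddA
4) ddddAA
Addddd
dAAAAd
dAAddA
5) ddddAA
Addddd
dAdAAd
dddAdA
6) dAddAA
dAAddd
dddAAd
dddAdA
7) AdddAA
AAAddd
dddAAd
dddAdA
8) AdddAA
AAAddA
dddAdA
dddAdd
9) AdddAA
AAAddA
ddAAdA
dAAddd
10) AdddAA
AAAAdA
ddddAA
dAAAdd
11) dAAdAA
AdAAdA
ddddAA
dAAAdd
12) AdddAA
AAAAdA
ddddAA
dAAAdd
13) dAAdAA
AdAAdA
ddddAA
dAAAdd
14) dAAAdd
AdAAAA
ddddAA
dAAAdd
15) dAAAdd
AdAAAd
dddddd
dAAAdA
16) dAAAdd
AdAAdd
dddAAA
dAAAAA
17) dAAAdd
AdAAdd
dddAdA
dAAddd
18) dAAAdd
AddAdd
dAAddA
dAdddd
19) dAAAdd
AddAdd
dAAAdA
dAAAAd
20) AAAAdd
dAdAdd
AAAAdA
dAAAAd
21) AAAAAA
dAdAdA
AAAAdA
dAAAAd
22) AAdAAA
ddAddA
AAdAdA
dAAAAd

15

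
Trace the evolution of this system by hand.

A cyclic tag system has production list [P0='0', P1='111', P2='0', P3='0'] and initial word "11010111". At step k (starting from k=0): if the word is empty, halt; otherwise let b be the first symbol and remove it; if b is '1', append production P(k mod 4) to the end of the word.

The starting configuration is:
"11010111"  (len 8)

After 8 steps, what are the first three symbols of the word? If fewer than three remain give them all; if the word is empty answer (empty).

011

0) "11010111"  (len 8)
1) "10101110"  (len 8)
2) "0101110111"  (len 10)
3) "101110111"  (len 9)
4) "011101110"  (len 9)
5) "11101110"  (len 8)
6) "1101110111"  (len 10)
7) "1011101110"  (len 10)
8) "0111011100"  (len 10)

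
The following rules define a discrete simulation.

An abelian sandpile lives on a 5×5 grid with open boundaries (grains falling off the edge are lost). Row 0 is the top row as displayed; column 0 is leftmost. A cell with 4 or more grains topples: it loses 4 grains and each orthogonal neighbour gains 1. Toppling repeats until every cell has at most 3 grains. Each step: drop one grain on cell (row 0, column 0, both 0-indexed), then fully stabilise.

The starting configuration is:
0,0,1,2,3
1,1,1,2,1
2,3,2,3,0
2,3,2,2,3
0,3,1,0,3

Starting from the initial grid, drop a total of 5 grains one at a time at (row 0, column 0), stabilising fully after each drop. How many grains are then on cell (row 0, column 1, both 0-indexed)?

[0] 0,0,1,2,3
1,1,1,2,1
2,3,2,3,0
2,3,2,2,3
0,3,1,0,3
[1] 1,0,1,2,3
1,1,1,2,1
2,3,2,3,0
2,3,2,2,3
0,3,1,0,3
[2] 2,0,1,2,3
1,1,1,2,1
2,3,2,3,0
2,3,2,2,3
0,3,1,0,3
[3] 3,0,1,2,3
1,1,1,2,1
2,3,2,3,0
2,3,2,2,3
0,3,1,0,3
[4] 0,1,1,2,3
2,1,1,2,1
2,3,2,3,0
2,3,2,2,3
0,3,1,0,3
[5] 1,1,1,2,3
2,1,1,2,1
2,3,2,3,0
2,3,2,2,3
0,3,1,0,3

1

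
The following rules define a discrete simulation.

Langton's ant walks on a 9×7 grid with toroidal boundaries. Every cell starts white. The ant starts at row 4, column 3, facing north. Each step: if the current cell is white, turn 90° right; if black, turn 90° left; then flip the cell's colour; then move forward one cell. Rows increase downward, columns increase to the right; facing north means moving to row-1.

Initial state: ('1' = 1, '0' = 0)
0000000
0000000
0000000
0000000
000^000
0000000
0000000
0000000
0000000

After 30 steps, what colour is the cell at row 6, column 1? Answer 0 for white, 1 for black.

1

step 0: 0000000
0000000
0000000
0000000
000^000
0000000
0000000
0000000
0000000
step 1: 0000000
0000000
0000000
0000000
0001>00
0000000
0000000
0000000
0000000
step 2: 0000000
0000000
0000000
0000000
0001100
0000v00
0000000
0000000
0000000
step 3: 0000000
0000000
0000000
0000000
0001100
000<100
0000000
0000000
0000000
step 4: 0000000
0000000
0000000
0000000
000^100
0001100
0000000
0000000
0000000
step 5: 0000000
0000000
0000000
0000000
00<0100
0001100
0000000
0000000
0000000
step 6: 0000000
0000000
0000000
00^0000
0010100
0001100
0000000
0000000
0000000
step 7: 0000000
0000000
0000000
001>000
0010100
0001100
0000000
0000000
0000000
step 8: 0000000
0000000
0000000
0011000
001v100
0001100
0000000
0000000
0000000
step 9: 0000000
0000000
0000000
0011000
00<1100
0001100
0000000
0000000
0000000
step 10: 0000000
0000000
0000000
0011000
0001100
00v1100
0000000
0000000
0000000
step 11: 0000000
0000000
0000000
0011000
0001100
0<11100
0000000
0000000
0000000
step 12: 0000000
0000000
0000000
0011000
0^01100
0111100
0000000
0000000
0000000
step 13: 0000000
0000000
0000000
0011000
01>1100
0111100
0000000
0000000
0000000
step 14: 0000000
0000000
0000000
0011000
0111100
01v1100
0000000
0000000
0000000
step 15: 0000000
0000000
0000000
0011000
0111100
010>100
0000000
0000000
0000000
step 16: 0000000
0000000
0000000
0011000
011^100
0100100
0000000
0000000
0000000
step 17: 0000000
0000000
0000000
0011000
01<0100
0100100
0000000
0000000
0000000
step 18: 0000000
0000000
0000000
0011000
0100100
01v0100
0000000
0000000
0000000
step 19: 0000000
0000000
0000000
0011000
0100100
0<10100
0000000
0000000
0000000
step 20: 0000000
0000000
0000000
0011000
0100100
0010100
0v00000
0000000
0000000
step 21: 0000000
0000000
0000000
0011000
0100100
0010100
<100000
0000000
0000000
step 22: 0000000
0000000
0000000
0011000
0100100
^010100
1100000
0000000
0000000
step 23: 0000000
0000000
0000000
0011000
0100100
1>10100
1100000
0000000
0000000
step 24: 0000000
0000000
0000000
0011000
0100100
1110100
1v00000
0000000
0000000
step 25: 0000000
0000000
0000000
0011000
0100100
1110100
10>0000
0000000
0000000
step 26: 0000000
0000000
0000000
0011000
0100100
1110100
1010000
00v0000
0000000
step 27: 0000000
0000000
0000000
0011000
0100100
1110100
1010000
0<10000
0000000
step 28: 0000000
0000000
0000000
0011000
0100100
1110100
1^10000
0110000
0000000
step 29: 0000000
0000000
0000000
0011000
0100100
1110100
11>0000
0110000
0000000
step 30: 0000000
0000000
0000000
0011000
0100100
11^0100
1100000
0110000
0000000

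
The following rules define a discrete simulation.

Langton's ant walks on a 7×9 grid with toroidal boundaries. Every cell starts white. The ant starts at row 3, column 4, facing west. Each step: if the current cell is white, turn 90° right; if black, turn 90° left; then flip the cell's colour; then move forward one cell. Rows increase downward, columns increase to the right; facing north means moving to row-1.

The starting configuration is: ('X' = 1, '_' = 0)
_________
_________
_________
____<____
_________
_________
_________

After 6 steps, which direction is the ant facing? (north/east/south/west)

west

step 0: _________
_________
_________
____<____
_________
_________
_________
step 1: _________
_________
____^____
____X____
_________
_________
_________
step 2: _________
_________
____X>___
____X____
_________
_________
_________
step 3: _________
_________
____XX___
____Xv___
_________
_________
_________
step 4: _________
_________
____XX___
____<X___
_________
_________
_________
step 5: _________
_________
____XX___
_____X___
____v____
_________
_________
step 6: _________
_________
____XX___
_____X___
___<X____
_________
_________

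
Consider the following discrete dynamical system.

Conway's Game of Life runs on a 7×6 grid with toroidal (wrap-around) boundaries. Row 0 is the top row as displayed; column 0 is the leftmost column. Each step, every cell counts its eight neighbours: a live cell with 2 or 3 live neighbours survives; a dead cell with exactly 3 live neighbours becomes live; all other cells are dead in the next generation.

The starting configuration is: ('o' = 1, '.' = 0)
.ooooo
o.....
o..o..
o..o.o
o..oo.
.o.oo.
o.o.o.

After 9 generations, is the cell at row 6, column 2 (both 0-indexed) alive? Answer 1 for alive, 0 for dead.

k=0  .ooooo
o.....
o..o..
o..o.o
o..oo.
.o.oo.
o.o.o.
k=1  ..o.o.
o.....
oo..o.
oooo..
oo....
oo....
o.....
k=2  .o...o
o..o..
...o..
...o..
.....o
.....o
o....o
k=3  .o..oo
o.o.o.
..ooo.
....o.
....o.
....oo
....oo
k=4  .o....
o.o...
.oo.o.
....oo
...oo.
...o..
...o..
k=5  .oo...
o.oo..
ooo.o.
..o..o
...o.o
..oo..
..o...
k=6  ......
o....o
o...o.
..o..o
...o..
..ooo.
......
k=7  ......
o....o
oo..o.
...ooo
......
..ooo.
...o..
k=8  ......
oo...o
.o.o..
o..ooo
..o..o
..ooo.
..ooo.
k=9  oooooo
ooo...
.o.o..
oo.o.o
ooo...
.o...o
..o.o.

1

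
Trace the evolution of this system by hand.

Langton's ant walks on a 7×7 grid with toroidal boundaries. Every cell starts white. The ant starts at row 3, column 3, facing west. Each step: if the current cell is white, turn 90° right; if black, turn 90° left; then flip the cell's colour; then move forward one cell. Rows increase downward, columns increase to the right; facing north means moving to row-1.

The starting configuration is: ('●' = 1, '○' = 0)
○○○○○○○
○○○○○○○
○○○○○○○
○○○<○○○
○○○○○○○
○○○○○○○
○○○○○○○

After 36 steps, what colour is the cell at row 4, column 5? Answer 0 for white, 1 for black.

t=0: ○○○○○○○
○○○○○○○
○○○○○○○
○○○<○○○
○○○○○○○
○○○○○○○
○○○○○○○
t=1: ○○○○○○○
○○○○○○○
○○○^○○○
○○○●○○○
○○○○○○○
○○○○○○○
○○○○○○○
t=2: ○○○○○○○
○○○○○○○
○○○●>○○
○○○●○○○
○○○○○○○
○○○○○○○
○○○○○○○
t=3: ○○○○○○○
○○○○○○○
○○○●●○○
○○○●v○○
○○○○○○○
○○○○○○○
○○○○○○○
t=4: ○○○○○○○
○○○○○○○
○○○●●○○
○○○<●○○
○○○○○○○
○○○○○○○
○○○○○○○
t=5: ○○○○○○○
○○○○○○○
○○○●●○○
○○○○●○○
○○○v○○○
○○○○○○○
○○○○○○○
t=6: ○○○○○○○
○○○○○○○
○○○●●○○
○○○○●○○
○○<●○○○
○○○○○○○
○○○○○○○
t=7: ○○○○○○○
○○○○○○○
○○○●●○○
○○^○●○○
○○●●○○○
○○○○○○○
○○○○○○○
t=8: ○○○○○○○
○○○○○○○
○○○●●○○
○○●>●○○
○○●●○○○
○○○○○○○
○○○○○○○
t=9: ○○○○○○○
○○○○○○○
○○○●●○○
○○●●●○○
○○●v○○○
○○○○○○○
○○○○○○○
t=10: ○○○○○○○
○○○○○○○
○○○●●○○
○○●●●○○
○○●○>○○
○○○○○○○
○○○○○○○
t=11: ○○○○○○○
○○○○○○○
○○○●●○○
○○●●●○○
○○●○●○○
○○○○v○○
○○○○○○○
t=12: ○○○○○○○
○○○○○○○
○○○●●○○
○○●●●○○
○○●○●○○
○○○<●○○
○○○○○○○
t=13: ○○○○○○○
○○○○○○○
○○○●●○○
○○●●●○○
○○●^●○○
○○○●●○○
○○○○○○○
t=14: ○○○○○○○
○○○○○○○
○○○●●○○
○○●●●○○
○○●●>○○
○○○●●○○
○○○○○○○
t=15: ○○○○○○○
○○○○○○○
○○○●●○○
○○●●^○○
○○●●○○○
○○○●●○○
○○○○○○○
t=16: ○○○○○○○
○○○○○○○
○○○●●○○
○○●<○○○
○○●●○○○
○○○●●○○
○○○○○○○
t=17: ○○○○○○○
○○○○○○○
○○○●●○○
○○●○○○○
○○●v○○○
○○○●●○○
○○○○○○○
t=18: ○○○○○○○
○○○○○○○
○○○●●○○
○○●○○○○
○○●○>○○
○○○●●○○
○○○○○○○
t=19: ○○○○○○○
○○○○○○○
○○○●●○○
○○●○○○○
○○●○●○○
○○○●v○○
○○○○○○○
t=20: ○○○○○○○
○○○○○○○
○○○●●○○
○○●○○○○
○○●○●○○
○○○●○>○
○○○○○○○
t=21: ○○○○○○○
○○○○○○○
○○○●●○○
○○●○○○○
○○●○●○○
○○○●○●○
○○○○○v○
t=22: ○○○○○○○
○○○○○○○
○○○●●○○
○○●○○○○
○○●○●○○
○○○●○●○
○○○○<●○
t=23: ○○○○○○○
○○○○○○○
○○○●●○○
○○●○○○○
○○●○●○○
○○○●^●○
○○○○●●○
t=24: ○○○○○○○
○○○○○○○
○○○●●○○
○○●○○○○
○○●○●○○
○○○●●>○
○○○○●●○
t=25: ○○○○○○○
○○○○○○○
○○○●●○○
○○●○○○○
○○●○●^○
○○○●●○○
○○○○●●○
t=26: ○○○○○○○
○○○○○○○
○○○●●○○
○○●○○○○
○○●○●●>
○○○●●○○
○○○○●●○
t=27: ○○○○○○○
○○○○○○○
○○○●●○○
○○●○○○○
○○●○●●●
○○○●●○v
○○○○●●○
t=28: ○○○○○○○
○○○○○○○
○○○●●○○
○○●○○○○
○○●○●●●
○○○●●<●
○○○○●●○
t=29: ○○○○○○○
○○○○○○○
○○○●●○○
○○●○○○○
○○●○●^●
○○○●●●●
○○○○●●○
t=30: ○○○○○○○
○○○○○○○
○○○●●○○
○○●○○○○
○○●○<○●
○○○●●●●
○○○○●●○
t=31: ○○○○○○○
○○○○○○○
○○○●●○○
○○●○○○○
○○●○○○●
○○○●v●●
○○○○●●○
t=32: ○○○○○○○
○○○○○○○
○○○●●○○
○○●○○○○
○○●○○○●
○○○●○>●
○○○○●●○
t=33: ○○○○○○○
○○○○○○○
○○○●●○○
○○●○○○○
○○●○○^●
○○○●○○●
○○○○●●○
t=34: ○○○○○○○
○○○○○○○
○○○●●○○
○○●○○○○
○○●○○●>
○○○●○○●
○○○○●●○
t=35: ○○○○○○○
○○○○○○○
○○○●●○○
○○●○○○^
○○●○○●○
○○○●○○●
○○○○●●○
t=36: ○○○○○○○
○○○○○○○
○○○●●○○
>○●○○○●
○○●○○●○
○○○●○○●
○○○○●●○

1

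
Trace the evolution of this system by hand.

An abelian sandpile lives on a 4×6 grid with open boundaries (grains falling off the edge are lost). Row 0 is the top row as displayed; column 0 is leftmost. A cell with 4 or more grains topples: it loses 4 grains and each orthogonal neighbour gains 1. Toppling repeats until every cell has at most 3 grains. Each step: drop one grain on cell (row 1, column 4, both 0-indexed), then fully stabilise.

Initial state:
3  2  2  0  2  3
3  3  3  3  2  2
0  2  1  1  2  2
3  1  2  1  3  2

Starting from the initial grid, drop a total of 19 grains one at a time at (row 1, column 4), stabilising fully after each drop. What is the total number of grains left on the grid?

42

step 0: 3  2  2  0  2  3
3  3  3  3  2  2
0  2  1  1  2  2
3  1  2  1  3  2
step 1: 3  2  2  0  2  3
3  3  3  3  3  2
0  2  1  1  2  2
3  1  2  1  3  2
step 2: 1  1  0  2  3  3
1  2  2  1  1  3
1  3  2  2  3  2
3  1  2  1  3  2
step 3: 1  1  0  2  3  3
1  2  2  1  2  3
1  3  2  2  3  2
3  1  2  1  3  2
step 4: 1  1  0  2  3  3
1  2  2  1  3  3
1  3  2  2  3  2
3  1  2  1  3  2
step 5: 1  1  0  3  1  1
1  2  2  2  3  2
1  3  2  3  2  1
3  1  2  2  1  0
step 6: 1  1  0  3  2  1
1  2  2  3  0  3
1  3  2  3  3  1
3  1  2  2  1  0
step 7: 1  1  0  3  2  1
1  2  2  3  1  3
1  3  2  3  3  1
3  1  2  2  1  0
step 8: 1  1  0  3  2  1
1  2  2  3  2  3
1  3  2  3  3  1
3  1  2  2  1  0
step 9: 1  1  0  3  2  1
1  2  2  3  3  3
1  3  2  3  3  1
3  1  2  2  1  0
step 10: 1  1  1  1  1  3
1  2  3  3  0  1
1  3  3  1  2  3
3  1  2  3  2  0
step 11: 1  1  1  1  1  3
1  2  3  3  1  1
1  3  3  1  2  3
3  1  2  3  2  0
step 12: 1  1  1  1  1  3
1  2  3  3  2  1
1  3  3  1  2  3
3  1  2  3  2  0
step 13: 1  1  1  1  1  3
1  2  3  3  3  1
1  3  3  1  2  3
3  1  2  3  2  0
step 14: 1  2  2  2  2  3
2  0  2  1  1  2
2  1  1  3  3  3
3  2  3  3  2  0
step 15: 1  2  2  2  2  3
2  0  2  1  2  2
2  1  1  3  3  3
3  2  3  3  2  0
step 16: 1  2  2  2  2  3
2  0  2  1  3  2
2  1  1  3  3  3
3  2  3  3  2  0
step 17: 1  2  2  3  0  1
2  0  2  3  3  1
2  1  3  1  3  1
3  3  0  2  0  2
step 18: 1  2  3  0  2  1
2  0  3  1  2  2
2  1  3  3  0  2
3  3  0  2  1  2
step 19: 1  2  3  0  2  1
2  0  3  1  3  2
2  1  3  3  0  2
3  3  0  2  1  2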